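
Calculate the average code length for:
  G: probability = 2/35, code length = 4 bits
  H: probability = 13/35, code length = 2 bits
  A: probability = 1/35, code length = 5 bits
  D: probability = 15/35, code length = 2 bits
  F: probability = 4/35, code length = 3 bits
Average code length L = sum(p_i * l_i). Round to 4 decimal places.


Weighted contributions p_i * l_i:
  G: (2/35) * 4 = 8/35
  H: (13/35) * 2 = 26/35
  A: (1/35) * 5 = 5/35
  D: (15/35) * 2 = 30/35
  F: (4/35) * 3 = 12/35
Sum = (8 + 26 + 5 + 30 + 12)/35 = 81/35

L = 81/35 = 2.3143 bits/symbol


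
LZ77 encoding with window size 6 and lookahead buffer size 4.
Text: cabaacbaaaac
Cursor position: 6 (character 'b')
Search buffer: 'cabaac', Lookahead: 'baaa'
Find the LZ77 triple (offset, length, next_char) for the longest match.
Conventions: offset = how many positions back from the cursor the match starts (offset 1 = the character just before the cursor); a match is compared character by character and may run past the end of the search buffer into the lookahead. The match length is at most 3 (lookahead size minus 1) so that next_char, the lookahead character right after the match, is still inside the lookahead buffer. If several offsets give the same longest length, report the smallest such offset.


Try each offset into the search buffer:
  offset=1 (pos 5, char 'c'): match length 0
  offset=2 (pos 4, char 'a'): match length 0
  offset=3 (pos 3, char 'a'): match length 0
  offset=4 (pos 2, char 'b'): match length 3
  offset=5 (pos 1, char 'a'): match length 0
  offset=6 (pos 0, char 'c'): match length 0
Longest match has length 3 at offset 4.
next_char = character at position 6 + 3 = 9 -> 'a'

Best match: offset=4, length=3 (matching 'baa' starting at position 2)
LZ77 triple: (4, 3, 'a')


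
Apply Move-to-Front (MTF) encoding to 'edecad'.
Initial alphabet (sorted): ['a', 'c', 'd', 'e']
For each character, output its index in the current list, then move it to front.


MTF encoding:
'e': index 3 in ['a', 'c', 'd', 'e'] -> ['e', 'a', 'c', 'd']
'd': index 3 in ['e', 'a', 'c', 'd'] -> ['d', 'e', 'a', 'c']
'e': index 1 in ['d', 'e', 'a', 'c'] -> ['e', 'd', 'a', 'c']
'c': index 3 in ['e', 'd', 'a', 'c'] -> ['c', 'e', 'd', 'a']
'a': index 3 in ['c', 'e', 'd', 'a'] -> ['a', 'c', 'e', 'd']
'd': index 3 in ['a', 'c', 'e', 'd'] -> ['d', 'a', 'c', 'e']


Output: [3, 3, 1, 3, 3, 3]


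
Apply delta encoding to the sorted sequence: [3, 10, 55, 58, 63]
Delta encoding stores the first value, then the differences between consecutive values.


First value: 3
Deltas:
  10 - 3 = 7
  55 - 10 = 45
  58 - 55 = 3
  63 - 58 = 5


Delta encoded: [3, 7, 45, 3, 5]


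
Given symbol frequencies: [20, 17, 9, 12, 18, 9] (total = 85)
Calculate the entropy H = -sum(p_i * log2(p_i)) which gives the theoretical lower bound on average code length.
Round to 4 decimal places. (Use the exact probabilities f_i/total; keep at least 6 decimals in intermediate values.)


Per-symbol terms -p_i * log2(p_i) with p_i = f_i/85:
  p = 20/85 = 0.235294: log2(p) = -2.087463, -p*log2(p) = 0.491168
  p = 17/85 = 0.200000: log2(p) = -2.321928, -p*log2(p) = 0.464386
  p = 9/85 = 0.105882: log2(p) = -3.239466, -p*log2(p) = 0.343002
  p = 12/85 = 0.141176: log2(p) = -2.824428, -p*log2(p) = 0.398743
  p = 18/85 = 0.211765: log2(p) = -2.239466, -p*log2(p) = 0.474240
  p = 9/85 = 0.105882: log2(p) = -3.239466, -p*log2(p) = 0.343002
H = 0.491168 + 0.464386 + 0.343002 + 0.398743 + 0.474240 + 0.343002 = 2.514541

H = 2.5145 bits/symbol


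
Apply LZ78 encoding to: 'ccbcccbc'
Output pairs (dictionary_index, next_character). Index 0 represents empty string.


LZ78 encoding steps:
Dictionary: {0: ''}
Step 1: w='' (idx 0), next='c' -> output (0, 'c'), add 'c' as idx 1
Step 2: w='c' (idx 1), next='b' -> output (1, 'b'), add 'cb' as idx 2
Step 3: w='c' (idx 1), next='c' -> output (1, 'c'), add 'cc' as idx 3
Step 4: w='cb' (idx 2), next='c' -> output (2, 'c'), add 'cbc' as idx 4


Encoded: [(0, 'c'), (1, 'b'), (1, 'c'), (2, 'c')]


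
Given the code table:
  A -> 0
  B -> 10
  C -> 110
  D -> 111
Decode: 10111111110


Decoding:
10 -> B
111 -> D
111 -> D
110 -> C


Result: BDDC


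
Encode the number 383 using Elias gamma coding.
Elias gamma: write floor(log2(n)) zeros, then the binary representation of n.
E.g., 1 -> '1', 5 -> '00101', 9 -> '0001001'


num_bits = floor(log2(383)) + 1 = 9
leading_zeros = num_bits - 1 = 8
binary(383) = 101111111

Elias gamma(383) = '00000000' + '101111111' = 00000000101111111 (17 bits)


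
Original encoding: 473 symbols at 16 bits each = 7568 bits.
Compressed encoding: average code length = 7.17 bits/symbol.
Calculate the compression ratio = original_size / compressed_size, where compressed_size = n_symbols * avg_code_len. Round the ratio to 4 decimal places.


original_size = n_symbols * orig_bits = 473 * 16 = 7568 bits
compressed_size = n_symbols * avg_code_len = 473 * 7.17 = 3391.41 bits
ratio = original_size / compressed_size = 7568 / 3391.41 = 2.2315

Compression ratio = 2.2315


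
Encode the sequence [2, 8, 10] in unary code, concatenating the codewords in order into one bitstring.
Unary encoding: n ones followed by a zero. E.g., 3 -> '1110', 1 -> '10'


Encode each number as n ones followed by a terminating 0:
  2 -> 110 (3 bits)
  8 -> 111111110 (9 bits)
  10 -> 11111111110 (11 bits)
Total length = 3 + 9 + 11 = 23 bits.

Unary([2, 8, 10]) = 11011111111011111111110 (23 bits)


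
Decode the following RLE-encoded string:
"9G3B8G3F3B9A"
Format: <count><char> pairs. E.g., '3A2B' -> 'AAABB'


Expanding each <count><char> pair:
  9G -> 'GGGGGGGGG'
  3B -> 'BBB'
  8G -> 'GGGGGGGG'
  3F -> 'FFF'
  3B -> 'BBB'
  9A -> 'AAAAAAAAA'

Decoded = GGGGGGGGGBBBGGGGGGGGFFFBBBAAAAAAAAA


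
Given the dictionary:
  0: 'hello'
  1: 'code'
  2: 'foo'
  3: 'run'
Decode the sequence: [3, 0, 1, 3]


Look up each index in the dictionary:
  3 -> 'run'
  0 -> 'hello'
  1 -> 'code'
  3 -> 'run'

Decoded: "run hello code run"


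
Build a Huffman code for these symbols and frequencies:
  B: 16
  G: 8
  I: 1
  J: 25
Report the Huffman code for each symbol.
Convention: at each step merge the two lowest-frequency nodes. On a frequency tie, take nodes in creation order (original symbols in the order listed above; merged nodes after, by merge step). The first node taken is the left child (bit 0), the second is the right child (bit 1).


Huffman tree construction:
Step 1: Merge I(1) + G(8) = 9
Step 2: Merge (I+G)(9) + B(16) = 25
Step 3: Merge J(25) + ((I+G)+B)(25) = 50
Read each symbol's code off the tree from the root (left child = 0, right child = 1).

Codes:
  B: 11 (length 2)
  G: 101 (length 3)
  I: 100 (length 3)
  J: 0 (length 1)
Average code length: 84/50 = 1.6800 bits/symbol


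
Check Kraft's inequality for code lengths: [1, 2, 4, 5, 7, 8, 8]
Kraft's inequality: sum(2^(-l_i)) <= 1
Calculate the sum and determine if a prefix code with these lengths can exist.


Sum = 2^(-1) + 2^(-2) + 2^(-4) + 2^(-5) + 2^(-7) + 2^(-8) + 2^(-8)
    = 0.5 + 0.25 + 0.0625 + 0.03125 + 0.0078125 + 0.00390625 + 0.00390625
    = 220/256 = 0.859375
Since 0.859375 <= 1, Kraft's inequality IS satisfied.
A prefix code with these lengths CAN exist.

Kraft sum = 0.859375. Satisfied.


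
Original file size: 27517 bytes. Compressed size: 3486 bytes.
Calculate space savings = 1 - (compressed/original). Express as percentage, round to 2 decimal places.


ratio = compressed/original = 3486/27517 = 0.126685
savings = 1 - ratio = 1 - 0.126685 = 0.873315
as a percentage: 0.873315 * 100 = 87.33%

Space savings = 1 - 3486/27517 = 87.33%


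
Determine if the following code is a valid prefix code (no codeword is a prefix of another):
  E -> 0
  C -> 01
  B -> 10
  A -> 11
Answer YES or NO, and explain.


Checking each pair (does one codeword prefix another?):
  E='0' vs C='01': prefix -- VIOLATION

NO -- this is NOT a valid prefix code. E (0) is a prefix of C (01).


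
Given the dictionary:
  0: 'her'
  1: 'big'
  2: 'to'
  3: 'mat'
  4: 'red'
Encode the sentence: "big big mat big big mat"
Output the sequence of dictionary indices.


Look up each word in the dictionary:
  'big' -> 1
  'big' -> 1
  'mat' -> 3
  'big' -> 1
  'big' -> 1
  'mat' -> 3

Encoded: [1, 1, 3, 1, 1, 3]


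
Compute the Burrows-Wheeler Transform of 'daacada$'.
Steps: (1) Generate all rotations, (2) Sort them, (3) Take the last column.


Rotations (sorted):
  0: $daacada -> last char: a
  1: a$daacad -> last char: d
  2: aacada$d -> last char: d
  3: acada$da -> last char: a
  4: ada$daac -> last char: c
  5: cada$daa -> last char: a
  6: da$daaca -> last char: a
  7: daacada$ -> last char: $


BWT = addacaa$


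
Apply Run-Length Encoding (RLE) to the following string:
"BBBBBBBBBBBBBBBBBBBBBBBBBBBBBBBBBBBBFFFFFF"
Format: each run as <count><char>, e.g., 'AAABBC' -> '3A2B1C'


Scanning runs left to right:
  i=0: run of 'B' x 36 -> '36B'
  i=36: run of 'F' x 6 -> '6F'

RLE = 36B6F


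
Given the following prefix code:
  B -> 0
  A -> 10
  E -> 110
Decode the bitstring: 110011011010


Decoding step by step:
Bits 110 -> E
Bits 0 -> B
Bits 110 -> E
Bits 110 -> E
Bits 10 -> A


Decoded message: EBEEA


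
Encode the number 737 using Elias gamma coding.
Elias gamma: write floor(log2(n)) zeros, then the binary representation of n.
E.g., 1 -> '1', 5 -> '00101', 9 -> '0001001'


num_bits = floor(log2(737)) + 1 = 10
leading_zeros = num_bits - 1 = 9
binary(737) = 1011100001

Elias gamma(737) = '000000000' + '1011100001' = 0000000001011100001 (19 bits)


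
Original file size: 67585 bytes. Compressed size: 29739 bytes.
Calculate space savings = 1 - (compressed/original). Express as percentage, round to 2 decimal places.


ratio = compressed/original = 29739/67585 = 0.440024
savings = 1 - ratio = 1 - 0.440024 = 0.559976
as a percentage: 0.559976 * 100 = 56.0%

Space savings = 1 - 29739/67585 = 56.0%


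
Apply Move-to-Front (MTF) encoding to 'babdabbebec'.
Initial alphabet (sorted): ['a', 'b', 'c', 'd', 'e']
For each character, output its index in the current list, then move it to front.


MTF encoding:
'b': index 1 in ['a', 'b', 'c', 'd', 'e'] -> ['b', 'a', 'c', 'd', 'e']
'a': index 1 in ['b', 'a', 'c', 'd', 'e'] -> ['a', 'b', 'c', 'd', 'e']
'b': index 1 in ['a', 'b', 'c', 'd', 'e'] -> ['b', 'a', 'c', 'd', 'e']
'd': index 3 in ['b', 'a', 'c', 'd', 'e'] -> ['d', 'b', 'a', 'c', 'e']
'a': index 2 in ['d', 'b', 'a', 'c', 'e'] -> ['a', 'd', 'b', 'c', 'e']
'b': index 2 in ['a', 'd', 'b', 'c', 'e'] -> ['b', 'a', 'd', 'c', 'e']
'b': index 0 in ['b', 'a', 'd', 'c', 'e'] -> ['b', 'a', 'd', 'c', 'e']
'e': index 4 in ['b', 'a', 'd', 'c', 'e'] -> ['e', 'b', 'a', 'd', 'c']
'b': index 1 in ['e', 'b', 'a', 'd', 'c'] -> ['b', 'e', 'a', 'd', 'c']
'e': index 1 in ['b', 'e', 'a', 'd', 'c'] -> ['e', 'b', 'a', 'd', 'c']
'c': index 4 in ['e', 'b', 'a', 'd', 'c'] -> ['c', 'e', 'b', 'a', 'd']


Output: [1, 1, 1, 3, 2, 2, 0, 4, 1, 1, 4]


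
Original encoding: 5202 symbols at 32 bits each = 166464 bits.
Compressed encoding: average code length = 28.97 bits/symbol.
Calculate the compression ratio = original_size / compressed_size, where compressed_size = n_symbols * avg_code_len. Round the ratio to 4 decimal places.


original_size = n_symbols * orig_bits = 5202 * 32 = 166464 bits
compressed_size = n_symbols * avg_code_len = 5202 * 28.97 = 150701.94 bits
ratio = original_size / compressed_size = 166464 / 150701.94 = 1.1046

Compression ratio = 1.1046


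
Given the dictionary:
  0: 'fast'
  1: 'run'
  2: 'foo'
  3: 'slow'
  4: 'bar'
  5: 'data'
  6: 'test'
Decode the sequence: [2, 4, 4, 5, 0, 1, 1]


Look up each index in the dictionary:
  2 -> 'foo'
  4 -> 'bar'
  4 -> 'bar'
  5 -> 'data'
  0 -> 'fast'
  1 -> 'run'
  1 -> 'run'

Decoded: "foo bar bar data fast run run"


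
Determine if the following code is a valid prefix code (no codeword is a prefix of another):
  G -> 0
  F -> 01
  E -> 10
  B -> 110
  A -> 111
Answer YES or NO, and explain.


Checking each pair (does one codeword prefix another?):
  G='0' vs F='01': prefix -- VIOLATION

NO -- this is NOT a valid prefix code. G (0) is a prefix of F (01).


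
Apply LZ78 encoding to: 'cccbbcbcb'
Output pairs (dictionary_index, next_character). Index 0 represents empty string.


LZ78 encoding steps:
Dictionary: {0: ''}
Step 1: w='' (idx 0), next='c' -> output (0, 'c'), add 'c' as idx 1
Step 2: w='c' (idx 1), next='c' -> output (1, 'c'), add 'cc' as idx 2
Step 3: w='' (idx 0), next='b' -> output (0, 'b'), add 'b' as idx 3
Step 4: w='b' (idx 3), next='c' -> output (3, 'c'), add 'bc' as idx 4
Step 5: w='bc' (idx 4), next='b' -> output (4, 'b'), add 'bcb' as idx 5


Encoded: [(0, 'c'), (1, 'c'), (0, 'b'), (3, 'c'), (4, 'b')]


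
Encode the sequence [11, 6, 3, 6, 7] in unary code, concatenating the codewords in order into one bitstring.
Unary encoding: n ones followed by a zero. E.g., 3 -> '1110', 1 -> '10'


Encode each number as n ones followed by a terminating 0:
  11 -> 111111111110 (12 bits)
  6 -> 1111110 (7 bits)
  3 -> 1110 (4 bits)
  6 -> 1111110 (7 bits)
  7 -> 11111110 (8 bits)
Total length = 12 + 7 + 4 + 7 + 8 = 38 bits.

Unary([11, 6, 3, 6, 7]) = 11111111111011111101110111111011111110 (38 bits)


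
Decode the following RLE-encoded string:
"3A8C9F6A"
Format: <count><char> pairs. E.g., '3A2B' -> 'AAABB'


Expanding each <count><char> pair:
  3A -> 'AAA'
  8C -> 'CCCCCCCC'
  9F -> 'FFFFFFFFF'
  6A -> 'AAAAAA'

Decoded = AAACCCCCCCCFFFFFFFFFAAAAAA


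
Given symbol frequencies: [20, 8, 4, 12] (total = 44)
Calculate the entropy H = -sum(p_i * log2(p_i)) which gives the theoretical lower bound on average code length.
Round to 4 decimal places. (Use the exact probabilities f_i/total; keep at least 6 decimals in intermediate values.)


Per-symbol terms -p_i * log2(p_i) with p_i = f_i/44:
  p = 20/44 = 0.454545: log2(p) = -1.137504, -p*log2(p) = 0.517047
  p = 8/44 = 0.181818: log2(p) = -2.459432, -p*log2(p) = 0.447169
  p = 4/44 = 0.090909: log2(p) = -3.459432, -p*log2(p) = 0.314494
  p = 12/44 = 0.272727: log2(p) = -1.874469, -p*log2(p) = 0.511219
H = 0.517047 + 0.447169 + 0.314494 + 0.511219 = 1.789929

H = 1.7899 bits/symbol


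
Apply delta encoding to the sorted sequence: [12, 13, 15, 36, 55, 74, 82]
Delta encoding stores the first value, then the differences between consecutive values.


First value: 12
Deltas:
  13 - 12 = 1
  15 - 13 = 2
  36 - 15 = 21
  55 - 36 = 19
  74 - 55 = 19
  82 - 74 = 8


Delta encoded: [12, 1, 2, 21, 19, 19, 8]


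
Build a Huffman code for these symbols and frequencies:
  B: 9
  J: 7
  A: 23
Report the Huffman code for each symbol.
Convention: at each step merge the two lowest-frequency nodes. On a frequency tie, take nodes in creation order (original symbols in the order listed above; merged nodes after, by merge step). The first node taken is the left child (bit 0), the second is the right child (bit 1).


Huffman tree construction:
Step 1: Merge J(7) + B(9) = 16
Step 2: Merge (J+B)(16) + A(23) = 39
Read each symbol's code off the tree from the root (left child = 0, right child = 1).

Codes:
  B: 01 (length 2)
  J: 00 (length 2)
  A: 1 (length 1)
Average code length: 55/39 = 1.4103 bits/symbol


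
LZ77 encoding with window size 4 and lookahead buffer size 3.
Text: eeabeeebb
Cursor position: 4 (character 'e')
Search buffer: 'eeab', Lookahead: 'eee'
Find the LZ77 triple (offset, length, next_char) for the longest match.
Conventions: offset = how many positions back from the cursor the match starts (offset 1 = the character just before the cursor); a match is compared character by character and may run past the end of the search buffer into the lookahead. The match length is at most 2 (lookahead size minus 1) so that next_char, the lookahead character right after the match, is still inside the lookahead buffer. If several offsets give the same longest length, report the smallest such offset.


Try each offset into the search buffer:
  offset=1 (pos 3, char 'b'): match length 0
  offset=2 (pos 2, char 'a'): match length 0
  offset=3 (pos 1, char 'e'): match length 1
  offset=4 (pos 0, char 'e'): match length 2
Longest match has length 2 at offset 4.
next_char = character at position 4 + 2 = 6 -> 'e'

Best match: offset=4, length=2 (matching 'ee' starting at position 0)
LZ77 triple: (4, 2, 'e')


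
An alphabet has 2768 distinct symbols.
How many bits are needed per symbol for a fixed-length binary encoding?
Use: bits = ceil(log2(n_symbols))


log2(2768) = 11.4346
Bracket: 2^11 = 2048 < 2768 <= 2^12 = 4096
So ceil(log2(2768)) = 12

bits = ceil(log2(2768)) = ceil(11.4346) = 12 bits


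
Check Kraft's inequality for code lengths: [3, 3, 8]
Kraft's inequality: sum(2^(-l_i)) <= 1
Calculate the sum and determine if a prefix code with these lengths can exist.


Sum = 2^(-3) + 2^(-3) + 2^(-8)
    = 0.125 + 0.125 + 0.00390625
    = 65/256 = 0.25390625
Since 0.25390625 <= 1, Kraft's inequality IS satisfied.
A prefix code with these lengths CAN exist.

Kraft sum = 0.25390625. Satisfied.


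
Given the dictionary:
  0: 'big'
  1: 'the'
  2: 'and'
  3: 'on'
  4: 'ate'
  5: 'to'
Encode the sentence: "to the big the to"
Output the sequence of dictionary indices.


Look up each word in the dictionary:
  'to' -> 5
  'the' -> 1
  'big' -> 0
  'the' -> 1
  'to' -> 5

Encoded: [5, 1, 0, 1, 5]


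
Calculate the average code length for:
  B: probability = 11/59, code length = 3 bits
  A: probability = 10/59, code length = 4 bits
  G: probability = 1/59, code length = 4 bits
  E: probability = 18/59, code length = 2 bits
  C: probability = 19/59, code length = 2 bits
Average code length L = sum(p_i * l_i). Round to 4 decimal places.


Weighted contributions p_i * l_i:
  B: (11/59) * 3 = 33/59
  A: (10/59) * 4 = 40/59
  G: (1/59) * 4 = 4/59
  E: (18/59) * 2 = 36/59
  C: (19/59) * 2 = 38/59
Sum = (33 + 40 + 4 + 36 + 38)/59 = 151/59

L = 151/59 = 2.5593 bits/symbol


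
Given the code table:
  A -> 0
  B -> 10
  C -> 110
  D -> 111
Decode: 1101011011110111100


Decoding:
110 -> C
10 -> B
110 -> C
111 -> D
10 -> B
111 -> D
10 -> B
0 -> A


Result: CBCDBDBA


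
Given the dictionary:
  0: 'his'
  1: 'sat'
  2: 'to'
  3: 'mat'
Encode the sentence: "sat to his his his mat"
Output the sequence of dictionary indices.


Look up each word in the dictionary:
  'sat' -> 1
  'to' -> 2
  'his' -> 0
  'his' -> 0
  'his' -> 0
  'mat' -> 3

Encoded: [1, 2, 0, 0, 0, 3]


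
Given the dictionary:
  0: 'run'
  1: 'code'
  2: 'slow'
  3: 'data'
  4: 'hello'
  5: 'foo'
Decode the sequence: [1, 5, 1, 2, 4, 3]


Look up each index in the dictionary:
  1 -> 'code'
  5 -> 'foo'
  1 -> 'code'
  2 -> 'slow'
  4 -> 'hello'
  3 -> 'data'

Decoded: "code foo code slow hello data"


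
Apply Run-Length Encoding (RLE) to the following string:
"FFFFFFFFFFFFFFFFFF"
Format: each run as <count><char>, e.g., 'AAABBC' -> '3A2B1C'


Scanning runs left to right:
  i=0: run of 'F' x 18 -> '18F'

RLE = 18F


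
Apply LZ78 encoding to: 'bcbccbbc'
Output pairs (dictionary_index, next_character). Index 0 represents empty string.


LZ78 encoding steps:
Dictionary: {0: ''}
Step 1: w='' (idx 0), next='b' -> output (0, 'b'), add 'b' as idx 1
Step 2: w='' (idx 0), next='c' -> output (0, 'c'), add 'c' as idx 2
Step 3: w='b' (idx 1), next='c' -> output (1, 'c'), add 'bc' as idx 3
Step 4: w='c' (idx 2), next='b' -> output (2, 'b'), add 'cb' as idx 4
Step 5: w='bc' (idx 3), end of input -> output (3, '')


Encoded: [(0, 'b'), (0, 'c'), (1, 'c'), (2, 'b'), (3, '')]


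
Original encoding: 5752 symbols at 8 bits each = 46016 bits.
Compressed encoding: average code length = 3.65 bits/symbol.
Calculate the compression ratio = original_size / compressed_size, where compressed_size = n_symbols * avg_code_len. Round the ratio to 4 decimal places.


original_size = n_symbols * orig_bits = 5752 * 8 = 46016 bits
compressed_size = n_symbols * avg_code_len = 5752 * 3.65 = 20994.8 bits
ratio = original_size / compressed_size = 46016 / 20994.8 = 2.1918

Compression ratio = 2.1918


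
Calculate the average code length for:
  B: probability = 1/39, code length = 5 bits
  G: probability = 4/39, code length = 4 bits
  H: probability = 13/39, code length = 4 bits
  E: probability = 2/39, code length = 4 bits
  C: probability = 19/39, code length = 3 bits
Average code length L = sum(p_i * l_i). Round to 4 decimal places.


Weighted contributions p_i * l_i:
  B: (1/39) * 5 = 5/39
  G: (4/39) * 4 = 16/39
  H: (13/39) * 4 = 52/39
  E: (2/39) * 4 = 8/39
  C: (19/39) * 3 = 57/39
Sum = (5 + 16 + 52 + 8 + 57)/39 = 138/39

L = 138/39 = 3.5385 bits/symbol


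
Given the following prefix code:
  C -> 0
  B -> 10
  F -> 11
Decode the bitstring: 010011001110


Decoding step by step:
Bits 0 -> C
Bits 10 -> B
Bits 0 -> C
Bits 11 -> F
Bits 0 -> C
Bits 0 -> C
Bits 11 -> F
Bits 10 -> B


Decoded message: CBCFCCFB


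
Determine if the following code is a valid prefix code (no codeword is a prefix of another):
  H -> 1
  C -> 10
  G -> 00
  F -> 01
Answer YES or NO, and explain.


Checking each pair (does one codeword prefix another?):
  H='1' vs C='10': prefix -- VIOLATION

NO -- this is NOT a valid prefix code. H (1) is a prefix of C (10).


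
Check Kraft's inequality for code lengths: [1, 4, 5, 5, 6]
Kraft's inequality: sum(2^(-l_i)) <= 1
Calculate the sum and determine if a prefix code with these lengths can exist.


Sum = 2^(-1) + 2^(-4) + 2^(-5) + 2^(-5) + 2^(-6)
    = 0.5 + 0.0625 + 0.03125 + 0.03125 + 0.015625
    = 41/64 = 0.640625
Since 0.640625 <= 1, Kraft's inequality IS satisfied.
A prefix code with these lengths CAN exist.

Kraft sum = 0.640625. Satisfied.


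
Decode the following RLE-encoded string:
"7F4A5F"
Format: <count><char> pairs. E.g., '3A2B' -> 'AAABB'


Expanding each <count><char> pair:
  7F -> 'FFFFFFF'
  4A -> 'AAAA'
  5F -> 'FFFFF'

Decoded = FFFFFFFAAAAFFFFF


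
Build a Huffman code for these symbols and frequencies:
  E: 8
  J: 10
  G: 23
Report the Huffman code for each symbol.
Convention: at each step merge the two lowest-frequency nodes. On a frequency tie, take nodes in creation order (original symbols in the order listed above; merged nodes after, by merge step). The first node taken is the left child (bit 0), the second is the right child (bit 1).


Huffman tree construction:
Step 1: Merge E(8) + J(10) = 18
Step 2: Merge (E+J)(18) + G(23) = 41
Read each symbol's code off the tree from the root (left child = 0, right child = 1).

Codes:
  E: 00 (length 2)
  J: 01 (length 2)
  G: 1 (length 1)
Average code length: 59/41 = 1.4390 bits/symbol


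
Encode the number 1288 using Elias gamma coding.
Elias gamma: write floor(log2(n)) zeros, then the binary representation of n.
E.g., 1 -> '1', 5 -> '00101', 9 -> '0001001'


num_bits = floor(log2(1288)) + 1 = 11
leading_zeros = num_bits - 1 = 10
binary(1288) = 10100001000

Elias gamma(1288) = '0000000000' + '10100001000' = 000000000010100001000 (21 bits)


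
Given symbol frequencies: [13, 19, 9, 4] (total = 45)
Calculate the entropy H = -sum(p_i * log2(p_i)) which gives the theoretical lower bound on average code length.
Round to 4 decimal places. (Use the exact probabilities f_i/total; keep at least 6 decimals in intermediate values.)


Per-symbol terms -p_i * log2(p_i) with p_i = f_i/45:
  p = 13/45 = 0.288889: log2(p) = -1.791413, -p*log2(p) = 0.517519
  p = 19/45 = 0.422222: log2(p) = -1.243926, -p*log2(p) = 0.525213
  p = 9/45 = 0.200000: log2(p) = -2.321928, -p*log2(p) = 0.464386
  p = 4/45 = 0.088889: log2(p) = -3.491853, -p*log2(p) = 0.310387
H = 0.517519 + 0.525213 + 0.464386 + 0.310387 = 1.817505

H = 1.8175 bits/symbol


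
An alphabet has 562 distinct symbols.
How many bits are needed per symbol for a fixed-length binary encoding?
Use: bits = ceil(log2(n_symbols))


log2(562) = 9.1344
Bracket: 2^9 = 512 < 562 <= 2^10 = 1024
So ceil(log2(562)) = 10

bits = ceil(log2(562)) = ceil(9.1344) = 10 bits


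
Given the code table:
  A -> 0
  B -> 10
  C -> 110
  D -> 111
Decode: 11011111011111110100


Decoding:
110 -> C
111 -> D
110 -> C
111 -> D
111 -> D
10 -> B
10 -> B
0 -> A


Result: CDCDDBBA


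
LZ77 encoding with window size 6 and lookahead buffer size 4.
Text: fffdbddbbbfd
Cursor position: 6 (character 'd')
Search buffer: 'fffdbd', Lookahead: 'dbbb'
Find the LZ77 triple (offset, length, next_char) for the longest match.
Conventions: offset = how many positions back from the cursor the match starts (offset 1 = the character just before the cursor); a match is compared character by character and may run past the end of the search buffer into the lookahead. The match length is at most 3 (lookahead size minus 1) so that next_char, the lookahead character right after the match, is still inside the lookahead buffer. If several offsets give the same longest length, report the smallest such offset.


Try each offset into the search buffer:
  offset=1 (pos 5, char 'd'): match length 1
  offset=2 (pos 4, char 'b'): match length 0
  offset=3 (pos 3, char 'd'): match length 2
  offset=4 (pos 2, char 'f'): match length 0
  offset=5 (pos 1, char 'f'): match length 0
  offset=6 (pos 0, char 'f'): match length 0
Longest match has length 2 at offset 3.
next_char = character at position 6 + 2 = 8 -> 'b'

Best match: offset=3, length=2 (matching 'db' starting at position 3)
LZ77 triple: (3, 2, 'b')


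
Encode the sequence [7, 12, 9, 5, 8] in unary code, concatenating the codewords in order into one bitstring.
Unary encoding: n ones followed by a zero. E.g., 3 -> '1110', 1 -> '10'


Encode each number as n ones followed by a terminating 0:
  7 -> 11111110 (8 bits)
  12 -> 1111111111110 (13 bits)
  9 -> 1111111110 (10 bits)
  5 -> 111110 (6 bits)
  8 -> 111111110 (9 bits)
Total length = 8 + 13 + 10 + 6 + 9 = 46 bits.

Unary([7, 12, 9, 5, 8]) = 1111111011111111111101111111110111110111111110 (46 bits)


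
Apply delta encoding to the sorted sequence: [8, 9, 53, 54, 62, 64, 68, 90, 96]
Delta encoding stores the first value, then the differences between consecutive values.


First value: 8
Deltas:
  9 - 8 = 1
  53 - 9 = 44
  54 - 53 = 1
  62 - 54 = 8
  64 - 62 = 2
  68 - 64 = 4
  90 - 68 = 22
  96 - 90 = 6


Delta encoded: [8, 1, 44, 1, 8, 2, 4, 22, 6]


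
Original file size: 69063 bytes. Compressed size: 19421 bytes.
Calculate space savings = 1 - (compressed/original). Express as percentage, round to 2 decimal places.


ratio = compressed/original = 19421/69063 = 0.281207
savings = 1 - ratio = 1 - 0.281207 = 0.718793
as a percentage: 0.718793 * 100 = 71.88%

Space savings = 1 - 19421/69063 = 71.88%


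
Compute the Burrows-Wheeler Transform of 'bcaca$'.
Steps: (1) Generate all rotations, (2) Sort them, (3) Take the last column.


Rotations (sorted):
  0: $bcaca -> last char: a
  1: a$bcac -> last char: c
  2: aca$bc -> last char: c
  3: bcaca$ -> last char: $
  4: ca$bca -> last char: a
  5: caca$b -> last char: b


BWT = acc$ab


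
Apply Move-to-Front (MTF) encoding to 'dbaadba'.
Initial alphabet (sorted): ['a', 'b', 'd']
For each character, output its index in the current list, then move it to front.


MTF encoding:
'd': index 2 in ['a', 'b', 'd'] -> ['d', 'a', 'b']
'b': index 2 in ['d', 'a', 'b'] -> ['b', 'd', 'a']
'a': index 2 in ['b', 'd', 'a'] -> ['a', 'b', 'd']
'a': index 0 in ['a', 'b', 'd'] -> ['a', 'b', 'd']
'd': index 2 in ['a', 'b', 'd'] -> ['d', 'a', 'b']
'b': index 2 in ['d', 'a', 'b'] -> ['b', 'd', 'a']
'a': index 2 in ['b', 'd', 'a'] -> ['a', 'b', 'd']


Output: [2, 2, 2, 0, 2, 2, 2]


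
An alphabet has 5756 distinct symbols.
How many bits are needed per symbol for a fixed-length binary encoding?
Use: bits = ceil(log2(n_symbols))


log2(5756) = 12.4909
Bracket: 2^12 = 4096 < 5756 <= 2^13 = 8192
So ceil(log2(5756)) = 13

bits = ceil(log2(5756)) = ceil(12.4909) = 13 bits


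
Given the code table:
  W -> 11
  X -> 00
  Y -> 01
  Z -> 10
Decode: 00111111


Decoding:
00 -> X
11 -> W
11 -> W
11 -> W


Result: XWWW


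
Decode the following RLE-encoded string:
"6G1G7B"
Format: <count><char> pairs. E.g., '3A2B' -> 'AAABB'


Expanding each <count><char> pair:
  6G -> 'GGGGGG'
  1G -> 'G'
  7B -> 'BBBBBBB'

Decoded = GGGGGGGBBBBBBB


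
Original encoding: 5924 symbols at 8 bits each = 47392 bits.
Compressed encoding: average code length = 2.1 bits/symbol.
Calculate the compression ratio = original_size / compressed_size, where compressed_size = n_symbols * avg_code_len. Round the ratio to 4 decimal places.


original_size = n_symbols * orig_bits = 5924 * 8 = 47392 bits
compressed_size = n_symbols * avg_code_len = 5924 * 2.1 = 12440.4 bits
ratio = original_size / compressed_size = 47392 / 12440.4 = 3.8095

Compression ratio = 3.8095


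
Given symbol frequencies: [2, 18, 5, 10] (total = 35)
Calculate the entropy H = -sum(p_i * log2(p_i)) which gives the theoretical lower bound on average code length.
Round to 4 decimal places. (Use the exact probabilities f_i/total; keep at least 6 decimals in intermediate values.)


Per-symbol terms -p_i * log2(p_i) with p_i = f_i/35:
  p = 2/35 = 0.057143: log2(p) = -4.129283, -p*log2(p) = 0.235959
  p = 18/35 = 0.514286: log2(p) = -0.959358, -p*log2(p) = 0.493384
  p = 5/35 = 0.142857: log2(p) = -2.807355, -p*log2(p) = 0.401051
  p = 10/35 = 0.285714: log2(p) = -1.807355, -p*log2(p) = 0.516387
H = 0.235959 + 0.493384 + 0.401051 + 0.516387 = 1.646781

H = 1.6468 bits/symbol


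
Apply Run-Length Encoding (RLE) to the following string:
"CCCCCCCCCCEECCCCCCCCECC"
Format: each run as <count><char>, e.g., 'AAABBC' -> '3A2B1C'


Scanning runs left to right:
  i=0: run of 'C' x 10 -> '10C'
  i=10: run of 'E' x 2 -> '2E'
  i=12: run of 'C' x 8 -> '8C'
  i=20: run of 'E' x 1 -> '1E'
  i=21: run of 'C' x 2 -> '2C'

RLE = 10C2E8C1E2C


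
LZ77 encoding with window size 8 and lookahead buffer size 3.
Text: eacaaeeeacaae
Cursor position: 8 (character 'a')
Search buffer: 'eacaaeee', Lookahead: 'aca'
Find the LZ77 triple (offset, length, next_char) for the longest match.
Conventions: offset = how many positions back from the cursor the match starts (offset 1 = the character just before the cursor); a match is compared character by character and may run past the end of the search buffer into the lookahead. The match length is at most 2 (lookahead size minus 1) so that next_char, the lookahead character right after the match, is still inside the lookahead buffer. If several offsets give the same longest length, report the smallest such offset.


Try each offset into the search buffer:
  offset=1 (pos 7, char 'e'): match length 0
  offset=2 (pos 6, char 'e'): match length 0
  offset=3 (pos 5, char 'e'): match length 0
  offset=4 (pos 4, char 'a'): match length 1
  offset=5 (pos 3, char 'a'): match length 1
  offset=6 (pos 2, char 'c'): match length 0
  offset=7 (pos 1, char 'a'): match length 2
  offset=8 (pos 0, char 'e'): match length 0
Longest match has length 2 at offset 7.
next_char = character at position 8 + 2 = 10 -> 'a'

Best match: offset=7, length=2 (matching 'ac' starting at position 1)
LZ77 triple: (7, 2, 'a')


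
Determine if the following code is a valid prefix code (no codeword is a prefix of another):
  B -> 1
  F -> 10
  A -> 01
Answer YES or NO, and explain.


Checking each pair (does one codeword prefix another?):
  B='1' vs F='10': prefix -- VIOLATION

NO -- this is NOT a valid prefix code. B (1) is a prefix of F (10).


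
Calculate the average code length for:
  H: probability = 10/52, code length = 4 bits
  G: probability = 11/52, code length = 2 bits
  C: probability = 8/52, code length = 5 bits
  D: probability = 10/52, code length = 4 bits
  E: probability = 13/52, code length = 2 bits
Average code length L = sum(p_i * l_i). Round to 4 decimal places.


Weighted contributions p_i * l_i:
  H: (10/52) * 4 = 40/52
  G: (11/52) * 2 = 22/52
  C: (8/52) * 5 = 40/52
  D: (10/52) * 4 = 40/52
  E: (13/52) * 2 = 26/52
Sum = (40 + 22 + 40 + 40 + 26)/52 = 168/52

L = 168/52 = 3.2308 bits/symbol


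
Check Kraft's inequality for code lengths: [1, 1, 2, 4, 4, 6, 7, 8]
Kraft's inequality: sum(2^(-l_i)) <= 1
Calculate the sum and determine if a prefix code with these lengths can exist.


Sum = 2^(-1) + 2^(-1) + 2^(-2) + 2^(-4) + 2^(-4) + 2^(-6) + 2^(-7) + 2^(-8)
    = 0.5 + 0.5 + 0.25 + 0.0625 + 0.0625 + 0.015625 + 0.0078125 + 0.00390625
    = 359/256 = 1.40234375
Since 1.40234375 > 1, Kraft's inequality is NOT satisfied.
A prefix code with these lengths CANNOT exist.

Kraft sum = 1.40234375. Not satisfied.


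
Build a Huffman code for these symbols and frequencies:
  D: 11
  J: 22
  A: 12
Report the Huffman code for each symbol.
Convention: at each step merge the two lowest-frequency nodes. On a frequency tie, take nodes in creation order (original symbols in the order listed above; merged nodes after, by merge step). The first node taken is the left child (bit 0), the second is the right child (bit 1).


Huffman tree construction:
Step 1: Merge D(11) + A(12) = 23
Step 2: Merge J(22) + (D+A)(23) = 45
Read each symbol's code off the tree from the root (left child = 0, right child = 1).

Codes:
  D: 10 (length 2)
  J: 0 (length 1)
  A: 11 (length 2)
Average code length: 68/45 = 1.5111 bits/symbol


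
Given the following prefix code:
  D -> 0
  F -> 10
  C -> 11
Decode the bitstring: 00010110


Decoding step by step:
Bits 0 -> D
Bits 0 -> D
Bits 0 -> D
Bits 10 -> F
Bits 11 -> C
Bits 0 -> D


Decoded message: DDDFCD


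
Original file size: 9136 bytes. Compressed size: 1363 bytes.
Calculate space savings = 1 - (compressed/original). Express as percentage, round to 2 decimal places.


ratio = compressed/original = 1363/9136 = 0.14919
savings = 1 - ratio = 1 - 0.14919 = 0.85081
as a percentage: 0.85081 * 100 = 85.08%

Space savings = 1 - 1363/9136 = 85.08%


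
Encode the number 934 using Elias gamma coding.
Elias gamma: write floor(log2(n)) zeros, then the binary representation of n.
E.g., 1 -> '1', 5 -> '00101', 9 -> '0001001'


num_bits = floor(log2(934)) + 1 = 10
leading_zeros = num_bits - 1 = 9
binary(934) = 1110100110

Elias gamma(934) = '000000000' + '1110100110' = 0000000001110100110 (19 bits)


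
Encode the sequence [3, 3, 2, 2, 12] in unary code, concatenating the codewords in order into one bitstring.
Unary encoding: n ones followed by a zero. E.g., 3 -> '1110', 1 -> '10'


Encode each number as n ones followed by a terminating 0:
  3 -> 1110 (4 bits)
  3 -> 1110 (4 bits)
  2 -> 110 (3 bits)
  2 -> 110 (3 bits)
  12 -> 1111111111110 (13 bits)
Total length = 4 + 4 + 3 + 3 + 13 = 27 bits.

Unary([3, 3, 2, 2, 12]) = 111011101101101111111111110 (27 bits)


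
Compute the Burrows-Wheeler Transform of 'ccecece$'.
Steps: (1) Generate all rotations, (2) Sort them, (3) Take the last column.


Rotations (sorted):
  0: $ccecece -> last char: e
  1: ccecece$ -> last char: $
  2: ce$ccece -> last char: e
  3: cece$cce -> last char: e
  4: cecece$c -> last char: c
  5: e$ccecec -> last char: c
  6: ece$ccec -> last char: c
  7: ecece$cc -> last char: c


BWT = e$eecccc


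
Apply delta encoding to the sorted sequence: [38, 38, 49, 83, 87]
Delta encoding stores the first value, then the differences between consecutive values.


First value: 38
Deltas:
  38 - 38 = 0
  49 - 38 = 11
  83 - 49 = 34
  87 - 83 = 4


Delta encoded: [38, 0, 11, 34, 4]


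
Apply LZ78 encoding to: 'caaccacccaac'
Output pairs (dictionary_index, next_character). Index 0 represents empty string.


LZ78 encoding steps:
Dictionary: {0: ''}
Step 1: w='' (idx 0), next='c' -> output (0, 'c'), add 'c' as idx 1
Step 2: w='' (idx 0), next='a' -> output (0, 'a'), add 'a' as idx 2
Step 3: w='a' (idx 2), next='c' -> output (2, 'c'), add 'ac' as idx 3
Step 4: w='c' (idx 1), next='a' -> output (1, 'a'), add 'ca' as idx 4
Step 5: w='c' (idx 1), next='c' -> output (1, 'c'), add 'cc' as idx 5
Step 6: w='ca' (idx 4), next='a' -> output (4, 'a'), add 'caa' as idx 6
Step 7: w='c' (idx 1), end of input -> output (1, '')


Encoded: [(0, 'c'), (0, 'a'), (2, 'c'), (1, 'a'), (1, 'c'), (4, 'a'), (1, '')]


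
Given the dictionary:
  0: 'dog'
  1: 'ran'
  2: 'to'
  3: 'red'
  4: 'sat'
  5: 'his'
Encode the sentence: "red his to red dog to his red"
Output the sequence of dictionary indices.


Look up each word in the dictionary:
  'red' -> 3
  'his' -> 5
  'to' -> 2
  'red' -> 3
  'dog' -> 0
  'to' -> 2
  'his' -> 5
  'red' -> 3

Encoded: [3, 5, 2, 3, 0, 2, 5, 3]


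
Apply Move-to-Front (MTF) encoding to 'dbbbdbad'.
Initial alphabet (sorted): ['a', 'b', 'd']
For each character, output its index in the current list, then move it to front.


MTF encoding:
'd': index 2 in ['a', 'b', 'd'] -> ['d', 'a', 'b']
'b': index 2 in ['d', 'a', 'b'] -> ['b', 'd', 'a']
'b': index 0 in ['b', 'd', 'a'] -> ['b', 'd', 'a']
'b': index 0 in ['b', 'd', 'a'] -> ['b', 'd', 'a']
'd': index 1 in ['b', 'd', 'a'] -> ['d', 'b', 'a']
'b': index 1 in ['d', 'b', 'a'] -> ['b', 'd', 'a']
'a': index 2 in ['b', 'd', 'a'] -> ['a', 'b', 'd']
'd': index 2 in ['a', 'b', 'd'] -> ['d', 'a', 'b']


Output: [2, 2, 0, 0, 1, 1, 2, 2]


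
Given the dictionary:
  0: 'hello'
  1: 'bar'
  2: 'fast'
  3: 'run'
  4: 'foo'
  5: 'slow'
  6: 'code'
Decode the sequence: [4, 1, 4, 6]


Look up each index in the dictionary:
  4 -> 'foo'
  1 -> 'bar'
  4 -> 'foo'
  6 -> 'code'

Decoded: "foo bar foo code"


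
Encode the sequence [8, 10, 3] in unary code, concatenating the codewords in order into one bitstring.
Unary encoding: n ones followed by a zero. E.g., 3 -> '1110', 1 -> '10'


Encode each number as n ones followed by a terminating 0:
  8 -> 111111110 (9 bits)
  10 -> 11111111110 (11 bits)
  3 -> 1110 (4 bits)
Total length = 9 + 11 + 4 = 24 bits.

Unary([8, 10, 3]) = 111111110111111111101110 (24 bits)


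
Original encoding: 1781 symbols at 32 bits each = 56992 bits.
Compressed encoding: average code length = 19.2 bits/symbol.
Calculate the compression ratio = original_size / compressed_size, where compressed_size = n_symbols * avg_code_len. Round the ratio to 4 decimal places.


original_size = n_symbols * orig_bits = 1781 * 32 = 56992 bits
compressed_size = n_symbols * avg_code_len = 1781 * 19.2 = 34195.2 bits
ratio = original_size / compressed_size = 56992 / 34195.2 = 1.6667

Compression ratio = 1.6667


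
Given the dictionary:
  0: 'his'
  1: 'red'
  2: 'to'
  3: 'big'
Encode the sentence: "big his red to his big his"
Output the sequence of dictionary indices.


Look up each word in the dictionary:
  'big' -> 3
  'his' -> 0
  'red' -> 1
  'to' -> 2
  'his' -> 0
  'big' -> 3
  'his' -> 0

Encoded: [3, 0, 1, 2, 0, 3, 0]


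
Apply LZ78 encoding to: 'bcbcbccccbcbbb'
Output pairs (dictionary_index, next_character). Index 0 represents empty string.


LZ78 encoding steps:
Dictionary: {0: ''}
Step 1: w='' (idx 0), next='b' -> output (0, 'b'), add 'b' as idx 1
Step 2: w='' (idx 0), next='c' -> output (0, 'c'), add 'c' as idx 2
Step 3: w='b' (idx 1), next='c' -> output (1, 'c'), add 'bc' as idx 3
Step 4: w='bc' (idx 3), next='c' -> output (3, 'c'), add 'bcc' as idx 4
Step 5: w='c' (idx 2), next='c' -> output (2, 'c'), add 'cc' as idx 5
Step 6: w='bc' (idx 3), next='b' -> output (3, 'b'), add 'bcb' as idx 6
Step 7: w='b' (idx 1), next='b' -> output (1, 'b'), add 'bb' as idx 7


Encoded: [(0, 'b'), (0, 'c'), (1, 'c'), (3, 'c'), (2, 'c'), (3, 'b'), (1, 'b')]


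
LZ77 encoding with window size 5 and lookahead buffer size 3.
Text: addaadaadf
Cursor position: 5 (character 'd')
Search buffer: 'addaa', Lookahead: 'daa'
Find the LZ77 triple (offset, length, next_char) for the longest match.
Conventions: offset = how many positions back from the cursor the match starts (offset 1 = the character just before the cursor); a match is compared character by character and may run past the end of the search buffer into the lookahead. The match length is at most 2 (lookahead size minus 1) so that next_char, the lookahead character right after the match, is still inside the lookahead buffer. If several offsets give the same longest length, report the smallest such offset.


Try each offset into the search buffer:
  offset=1 (pos 4, char 'a'): match length 0
  offset=2 (pos 3, char 'a'): match length 0
  offset=3 (pos 2, char 'd'): match length 2
  offset=4 (pos 1, char 'd'): match length 1
  offset=5 (pos 0, char 'a'): match length 0
Longest match has length 2 at offset 3.
next_char = character at position 5 + 2 = 7 -> 'a'

Best match: offset=3, length=2 (matching 'da' starting at position 2)
LZ77 triple: (3, 2, 'a')
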